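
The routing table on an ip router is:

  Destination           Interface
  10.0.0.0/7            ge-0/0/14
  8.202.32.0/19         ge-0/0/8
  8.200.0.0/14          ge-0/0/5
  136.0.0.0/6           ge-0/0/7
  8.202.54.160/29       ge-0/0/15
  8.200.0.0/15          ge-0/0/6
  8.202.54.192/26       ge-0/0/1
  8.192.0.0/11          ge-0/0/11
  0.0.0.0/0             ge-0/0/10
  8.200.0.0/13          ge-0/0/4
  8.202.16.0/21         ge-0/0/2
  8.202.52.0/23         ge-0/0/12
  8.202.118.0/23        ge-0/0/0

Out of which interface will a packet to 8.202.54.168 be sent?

Routes whose prefix contains 8.202.54.168:
  0.0.0.0/0 (default, matches everything) -> ge-0/0/10
  8.192.0.0/11 (8.192.0.0 - 8.223.255.255) -> ge-0/0/11
  8.200.0.0/13 (8.200.0.0 - 8.207.255.255) -> ge-0/0/4
  8.200.0.0/14 (8.200.0.0 - 8.203.255.255) -> ge-0/0/5
  8.202.32.0/19 (8.202.32.0 - 8.202.63.255) -> ge-0/0/8
More-specific entries that do NOT match:
  8.202.54.160/29 (8.202.54.160 - 8.202.54.167) does not contain 8.202.54.168
  8.202.54.192/26 (8.202.54.192 - 8.202.54.255) does not contain 8.202.54.168
  8.202.52.0/23 (8.202.52.0 - 8.202.53.255) does not contain 8.202.54.168
  8.202.118.0/23 (8.202.118.0 - 8.202.119.255) does not contain 8.202.54.168
  8.202.16.0/21 (8.202.16.0 - 8.202.23.255) does not contain 8.202.54.168
Longest matching prefix is /19 -> interface ge-0/0/8.

ge-0/0/8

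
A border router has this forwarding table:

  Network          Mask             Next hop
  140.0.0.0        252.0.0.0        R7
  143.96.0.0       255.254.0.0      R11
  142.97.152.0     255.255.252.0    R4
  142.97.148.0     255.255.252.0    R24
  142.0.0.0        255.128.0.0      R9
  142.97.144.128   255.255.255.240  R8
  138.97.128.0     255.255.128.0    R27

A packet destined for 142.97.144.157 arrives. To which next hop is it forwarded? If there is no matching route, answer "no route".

Routes whose prefix contains 142.97.144.157:
  140.0.0.0/6 (140.0.0.0 - 143.255.255.255) -> R7
  142.0.0.0/9 (142.0.0.0 - 142.127.255.255) -> R9
More-specific entries that do NOT match:
  142.97.144.128/28 (142.97.144.128 - 142.97.144.143) does not contain 142.97.144.157
  142.97.152.0/22 (142.97.152.0 - 142.97.155.255) does not contain 142.97.144.157
  142.97.148.0/22 (142.97.148.0 - 142.97.151.255) does not contain 142.97.144.157
  138.97.128.0/17 (138.97.128.0 - 138.97.255.255) does not contain 142.97.144.157
  143.96.0.0/15 (143.96.0.0 - 143.97.255.255) does not contain 142.97.144.157
Longest matching prefix is /9 -> next hop R9.

R9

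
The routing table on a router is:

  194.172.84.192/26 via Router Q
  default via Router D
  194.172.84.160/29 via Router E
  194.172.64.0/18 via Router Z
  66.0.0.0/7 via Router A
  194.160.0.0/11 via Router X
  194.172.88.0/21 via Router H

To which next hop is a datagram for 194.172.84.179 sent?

Routes whose prefix contains 194.172.84.179:
  0.0.0.0/0 (default, matches everything) -> Router D
  194.160.0.0/11 (194.160.0.0 - 194.191.255.255) -> Router X
  194.172.64.0/18 (194.172.64.0 - 194.172.127.255) -> Router Z
More-specific entries that do NOT match:
  194.172.84.160/29 (194.172.84.160 - 194.172.84.167) does not contain 194.172.84.179
  194.172.84.192/26 (194.172.84.192 - 194.172.84.255) does not contain 194.172.84.179
  194.172.88.0/21 (194.172.88.0 - 194.172.95.255) does not contain 194.172.84.179
Longest matching prefix is /18 -> next hop Router Z.

Router Z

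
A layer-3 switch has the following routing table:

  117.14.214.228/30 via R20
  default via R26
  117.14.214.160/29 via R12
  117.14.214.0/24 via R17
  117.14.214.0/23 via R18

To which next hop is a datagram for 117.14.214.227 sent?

Routes whose prefix contains 117.14.214.227:
  0.0.0.0/0 (default, matches everything) -> R26
  117.14.214.0/23 (117.14.214.0 - 117.14.215.255) -> R18
  117.14.214.0/24 (117.14.214.0 - 117.14.214.255) -> R17
More-specific entries that do NOT match:
  117.14.214.228/30 (117.14.214.228 - 117.14.214.231) does not contain 117.14.214.227
  117.14.214.160/29 (117.14.214.160 - 117.14.214.167) does not contain 117.14.214.227
Longest matching prefix is /24 -> next hop R17.

R17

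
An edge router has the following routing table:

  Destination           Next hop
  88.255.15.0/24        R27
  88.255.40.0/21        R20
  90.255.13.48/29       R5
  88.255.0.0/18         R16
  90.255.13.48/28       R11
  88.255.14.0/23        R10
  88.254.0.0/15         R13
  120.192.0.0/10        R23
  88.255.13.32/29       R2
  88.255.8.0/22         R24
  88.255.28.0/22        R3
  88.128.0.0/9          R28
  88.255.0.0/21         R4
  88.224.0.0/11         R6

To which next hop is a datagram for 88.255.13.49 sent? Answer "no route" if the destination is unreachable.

R16

Routes whose prefix contains 88.255.13.49:
  88.128.0.0/9 (88.128.0.0 - 88.255.255.255) -> R28
  88.224.0.0/11 (88.224.0.0 - 88.255.255.255) -> R6
  88.254.0.0/15 (88.254.0.0 - 88.255.255.255) -> R13
  88.255.0.0/18 (88.255.0.0 - 88.255.63.255) -> R16
More-specific entries that do NOT match:
  90.255.13.48/29 (90.255.13.48 - 90.255.13.55) does not contain 88.255.13.49
  88.255.13.32/29 (88.255.13.32 - 88.255.13.39) does not contain 88.255.13.49
  90.255.13.48/28 (90.255.13.48 - 90.255.13.63) does not contain 88.255.13.49
  88.255.15.0/24 (88.255.15.0 - 88.255.15.255) does not contain 88.255.13.49
  88.255.14.0/23 (88.255.14.0 - 88.255.15.255) does not contain 88.255.13.49
  88.255.8.0/22 (88.255.8.0 - 88.255.11.255) does not contain 88.255.13.49
  88.255.28.0/22 (88.255.28.0 - 88.255.31.255) does not contain 88.255.13.49
  88.255.40.0/21 (88.255.40.0 - 88.255.47.255) does not contain 88.255.13.49
  88.255.0.0/21 (88.255.0.0 - 88.255.7.255) does not contain 88.255.13.49
Longest matching prefix is /18 -> next hop R16.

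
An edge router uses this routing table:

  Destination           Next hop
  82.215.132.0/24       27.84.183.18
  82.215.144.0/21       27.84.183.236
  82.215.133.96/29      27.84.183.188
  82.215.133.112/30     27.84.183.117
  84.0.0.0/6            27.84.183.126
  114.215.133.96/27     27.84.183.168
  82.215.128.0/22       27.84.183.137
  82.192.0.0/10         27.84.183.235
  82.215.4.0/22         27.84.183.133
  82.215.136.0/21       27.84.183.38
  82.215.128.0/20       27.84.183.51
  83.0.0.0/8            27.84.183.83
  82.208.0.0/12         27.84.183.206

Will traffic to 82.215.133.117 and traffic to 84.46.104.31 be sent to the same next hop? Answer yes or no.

no

82.215.133.117: longest match 82.215.128.0/20 -> 27.84.183.51
84.46.104.31: longest match 84.0.0.0/6 -> 27.84.183.126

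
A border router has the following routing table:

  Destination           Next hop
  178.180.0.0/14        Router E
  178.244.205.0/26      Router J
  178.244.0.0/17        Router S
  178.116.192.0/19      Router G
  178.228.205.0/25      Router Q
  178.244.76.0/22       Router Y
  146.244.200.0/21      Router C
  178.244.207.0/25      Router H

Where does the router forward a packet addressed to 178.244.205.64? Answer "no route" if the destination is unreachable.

No entry's prefix contains 178.244.205.64; there is no default route.

no route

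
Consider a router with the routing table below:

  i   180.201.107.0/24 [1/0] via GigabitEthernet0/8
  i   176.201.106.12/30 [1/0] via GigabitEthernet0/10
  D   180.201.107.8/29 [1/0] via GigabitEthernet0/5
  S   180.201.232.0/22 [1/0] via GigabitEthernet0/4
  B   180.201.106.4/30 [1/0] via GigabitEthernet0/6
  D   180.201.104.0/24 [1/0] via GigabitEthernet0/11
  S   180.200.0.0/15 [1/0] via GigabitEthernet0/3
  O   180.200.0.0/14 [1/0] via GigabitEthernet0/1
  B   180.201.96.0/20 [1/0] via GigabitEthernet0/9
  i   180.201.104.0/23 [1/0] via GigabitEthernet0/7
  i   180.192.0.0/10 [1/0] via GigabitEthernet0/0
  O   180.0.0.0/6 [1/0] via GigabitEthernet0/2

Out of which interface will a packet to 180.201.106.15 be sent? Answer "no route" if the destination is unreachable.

Routes whose prefix contains 180.201.106.15:
  180.0.0.0/6 (180.0.0.0 - 183.255.255.255) -> GigabitEthernet0/2
  180.192.0.0/10 (180.192.0.0 - 180.255.255.255) -> GigabitEthernet0/0
  180.200.0.0/14 (180.200.0.0 - 180.203.255.255) -> GigabitEthernet0/1
  180.200.0.0/15 (180.200.0.0 - 180.201.255.255) -> GigabitEthernet0/3
  180.201.96.0/20 (180.201.96.0 - 180.201.111.255) -> GigabitEthernet0/9
More-specific entries that do NOT match:
  176.201.106.12/30 (176.201.106.12 - 176.201.106.15) does not contain 180.201.106.15
  180.201.106.4/30 (180.201.106.4 - 180.201.106.7) does not contain 180.201.106.15
  180.201.107.8/29 (180.201.107.8 - 180.201.107.15) does not contain 180.201.106.15
  180.201.107.0/24 (180.201.107.0 - 180.201.107.255) does not contain 180.201.106.15
  180.201.104.0/24 (180.201.104.0 - 180.201.104.255) does not contain 180.201.106.15
  180.201.104.0/23 (180.201.104.0 - 180.201.105.255) does not contain 180.201.106.15
  180.201.232.0/22 (180.201.232.0 - 180.201.235.255) does not contain 180.201.106.15
Longest matching prefix is /20 -> interface GigabitEthernet0/9.

GigabitEthernet0/9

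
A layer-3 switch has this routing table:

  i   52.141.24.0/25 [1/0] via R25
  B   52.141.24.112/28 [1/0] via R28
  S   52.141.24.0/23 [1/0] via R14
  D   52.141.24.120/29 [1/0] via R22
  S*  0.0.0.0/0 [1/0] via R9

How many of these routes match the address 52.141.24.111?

Prefixes containing 52.141.24.111:
  0.0.0.0/0 (default, matches everything)
  52.141.24.0/23 (52.141.24.0 - 52.141.25.255)
  52.141.24.0/25 (52.141.24.0 - 52.141.24.127)
Total matching entries: 3.

3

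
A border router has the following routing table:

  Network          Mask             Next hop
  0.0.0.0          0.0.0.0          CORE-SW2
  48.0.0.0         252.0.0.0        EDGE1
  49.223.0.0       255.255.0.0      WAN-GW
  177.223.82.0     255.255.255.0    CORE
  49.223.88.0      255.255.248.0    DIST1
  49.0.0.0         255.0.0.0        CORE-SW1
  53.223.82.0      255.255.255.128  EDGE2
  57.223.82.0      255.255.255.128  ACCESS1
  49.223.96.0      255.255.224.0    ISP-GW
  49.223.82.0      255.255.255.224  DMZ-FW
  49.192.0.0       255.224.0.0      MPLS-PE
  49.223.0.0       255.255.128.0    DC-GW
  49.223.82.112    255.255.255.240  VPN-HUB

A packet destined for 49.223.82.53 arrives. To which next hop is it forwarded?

Routes whose prefix contains 49.223.82.53:
  0.0.0.0/0 (default, matches everything) -> CORE-SW2
  48.0.0.0/6 (48.0.0.0 - 51.255.255.255) -> EDGE1
  49.0.0.0/8 (49.0.0.0 - 49.255.255.255) -> CORE-SW1
  49.192.0.0/11 (49.192.0.0 - 49.223.255.255) -> MPLS-PE
  49.223.0.0/16 (49.223.0.0 - 49.223.255.255) -> WAN-GW
  49.223.0.0/17 (49.223.0.0 - 49.223.127.255) -> DC-GW
More-specific entries that do NOT match:
  49.223.82.112/28 (49.223.82.112 - 49.223.82.127) does not contain 49.223.82.53
  49.223.82.0/27 (49.223.82.0 - 49.223.82.31) does not contain 49.223.82.53
  53.223.82.0/25 (53.223.82.0 - 53.223.82.127) does not contain 49.223.82.53
  57.223.82.0/25 (57.223.82.0 - 57.223.82.127) does not contain 49.223.82.53
  177.223.82.0/24 (177.223.82.0 - 177.223.82.255) does not contain 49.223.82.53
  49.223.88.0/21 (49.223.88.0 - 49.223.95.255) does not contain 49.223.82.53
  49.223.96.0/19 (49.223.96.0 - 49.223.127.255) does not contain 49.223.82.53
Longest matching prefix is /17 -> next hop DC-GW.

DC-GW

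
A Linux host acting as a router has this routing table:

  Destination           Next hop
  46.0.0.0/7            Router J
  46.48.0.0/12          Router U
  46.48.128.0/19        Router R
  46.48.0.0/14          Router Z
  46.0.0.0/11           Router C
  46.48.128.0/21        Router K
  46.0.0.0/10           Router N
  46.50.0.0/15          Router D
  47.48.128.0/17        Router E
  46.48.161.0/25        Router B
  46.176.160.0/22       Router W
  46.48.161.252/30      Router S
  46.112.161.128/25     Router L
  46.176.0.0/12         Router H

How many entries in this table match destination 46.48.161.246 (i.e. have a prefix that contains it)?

4

Prefixes containing 46.48.161.246:
  46.0.0.0/7 (46.0.0.0 - 47.255.255.255)
  46.0.0.0/10 (46.0.0.0 - 46.63.255.255)
  46.48.0.0/12 (46.48.0.0 - 46.63.255.255)
  46.48.0.0/14 (46.48.0.0 - 46.51.255.255)
Total matching entries: 4.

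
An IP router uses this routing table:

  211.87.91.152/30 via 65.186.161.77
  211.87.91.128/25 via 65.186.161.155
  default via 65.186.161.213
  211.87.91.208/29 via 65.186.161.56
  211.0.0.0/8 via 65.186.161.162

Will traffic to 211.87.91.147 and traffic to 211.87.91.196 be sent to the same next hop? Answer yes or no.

211.87.91.147: longest match 211.87.91.128/25 -> 65.186.161.155
211.87.91.196: longest match 211.87.91.128/25 -> 65.186.161.155

yes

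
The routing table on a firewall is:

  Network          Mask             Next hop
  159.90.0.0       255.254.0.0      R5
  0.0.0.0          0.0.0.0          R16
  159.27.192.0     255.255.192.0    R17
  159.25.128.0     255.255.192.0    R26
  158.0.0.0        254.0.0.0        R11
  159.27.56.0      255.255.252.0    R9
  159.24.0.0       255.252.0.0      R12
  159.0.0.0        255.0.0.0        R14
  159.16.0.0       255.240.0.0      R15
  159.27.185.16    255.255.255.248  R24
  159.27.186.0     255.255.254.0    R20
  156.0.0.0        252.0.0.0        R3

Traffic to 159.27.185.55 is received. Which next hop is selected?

R12

Routes whose prefix contains 159.27.185.55:
  0.0.0.0/0 (default, matches everything) -> R16
  156.0.0.0/6 (156.0.0.0 - 159.255.255.255) -> R3
  158.0.0.0/7 (158.0.0.0 - 159.255.255.255) -> R11
  159.0.0.0/8 (159.0.0.0 - 159.255.255.255) -> R14
  159.16.0.0/12 (159.16.0.0 - 159.31.255.255) -> R15
  159.24.0.0/14 (159.24.0.0 - 159.27.255.255) -> R12
More-specific entries that do NOT match:
  159.27.185.16/29 (159.27.185.16 - 159.27.185.23) does not contain 159.27.185.55
  159.27.186.0/23 (159.27.186.0 - 159.27.187.255) does not contain 159.27.185.55
  159.27.56.0/22 (159.27.56.0 - 159.27.59.255) does not contain 159.27.185.55
  159.27.192.0/18 (159.27.192.0 - 159.27.255.255) does not contain 159.27.185.55
  159.25.128.0/18 (159.25.128.0 - 159.25.191.255) does not contain 159.27.185.55
  159.90.0.0/15 (159.90.0.0 - 159.91.255.255) does not contain 159.27.185.55
Longest matching prefix is /14 -> next hop R12.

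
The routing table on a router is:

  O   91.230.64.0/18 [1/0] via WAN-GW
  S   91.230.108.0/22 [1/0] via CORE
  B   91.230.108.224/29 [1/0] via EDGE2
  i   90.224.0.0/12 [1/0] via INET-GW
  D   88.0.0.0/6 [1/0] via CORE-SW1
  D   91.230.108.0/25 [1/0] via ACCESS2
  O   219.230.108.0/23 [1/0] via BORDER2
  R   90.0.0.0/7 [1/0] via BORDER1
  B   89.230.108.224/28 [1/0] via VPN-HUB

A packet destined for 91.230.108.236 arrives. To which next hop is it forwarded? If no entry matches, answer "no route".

Routes whose prefix contains 91.230.108.236:
  88.0.0.0/6 (88.0.0.0 - 91.255.255.255) -> CORE-SW1
  90.0.0.0/7 (90.0.0.0 - 91.255.255.255) -> BORDER1
  91.230.64.0/18 (91.230.64.0 - 91.230.127.255) -> WAN-GW
  91.230.108.0/22 (91.230.108.0 - 91.230.111.255) -> CORE
More-specific entries that do NOT match:
  91.230.108.224/29 (91.230.108.224 - 91.230.108.231) does not contain 91.230.108.236
  89.230.108.224/28 (89.230.108.224 - 89.230.108.239) does not contain 91.230.108.236
  91.230.108.0/25 (91.230.108.0 - 91.230.108.127) does not contain 91.230.108.236
  219.230.108.0/23 (219.230.108.0 - 219.230.109.255) does not contain 91.230.108.236
Longest matching prefix is /22 -> next hop CORE.

CORE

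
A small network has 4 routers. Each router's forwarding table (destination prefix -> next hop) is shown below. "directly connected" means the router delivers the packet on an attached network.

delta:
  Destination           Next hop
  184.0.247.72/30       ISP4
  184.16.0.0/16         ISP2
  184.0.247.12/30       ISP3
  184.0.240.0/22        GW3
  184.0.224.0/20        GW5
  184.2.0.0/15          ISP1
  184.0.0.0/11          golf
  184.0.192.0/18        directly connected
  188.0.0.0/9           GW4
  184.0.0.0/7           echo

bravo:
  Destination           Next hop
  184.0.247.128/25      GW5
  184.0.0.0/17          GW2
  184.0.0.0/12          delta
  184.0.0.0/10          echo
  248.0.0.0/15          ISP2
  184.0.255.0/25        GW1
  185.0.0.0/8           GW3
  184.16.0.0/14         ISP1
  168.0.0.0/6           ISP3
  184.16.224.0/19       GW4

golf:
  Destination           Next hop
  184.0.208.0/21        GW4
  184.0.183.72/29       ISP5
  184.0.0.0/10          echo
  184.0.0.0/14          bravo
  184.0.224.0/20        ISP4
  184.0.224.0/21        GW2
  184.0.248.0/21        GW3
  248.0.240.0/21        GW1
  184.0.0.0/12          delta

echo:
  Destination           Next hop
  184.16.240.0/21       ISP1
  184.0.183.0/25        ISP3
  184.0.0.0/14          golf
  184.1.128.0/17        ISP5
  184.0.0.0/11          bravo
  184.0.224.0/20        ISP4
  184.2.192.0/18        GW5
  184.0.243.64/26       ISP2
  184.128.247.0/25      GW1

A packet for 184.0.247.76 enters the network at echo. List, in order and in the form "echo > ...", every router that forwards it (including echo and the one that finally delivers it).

echo > golf > bravo > delta

At echo: longest match for 184.0.247.76 is 184.0.0.0/14 -> golf
At golf: longest match for 184.0.247.76 is 184.0.0.0/14 -> bravo
At bravo: longest match for 184.0.247.76 is 184.0.0.0/12 -> delta
At delta: longest match for 184.0.247.76 is 184.0.192.0/18 -> directly connected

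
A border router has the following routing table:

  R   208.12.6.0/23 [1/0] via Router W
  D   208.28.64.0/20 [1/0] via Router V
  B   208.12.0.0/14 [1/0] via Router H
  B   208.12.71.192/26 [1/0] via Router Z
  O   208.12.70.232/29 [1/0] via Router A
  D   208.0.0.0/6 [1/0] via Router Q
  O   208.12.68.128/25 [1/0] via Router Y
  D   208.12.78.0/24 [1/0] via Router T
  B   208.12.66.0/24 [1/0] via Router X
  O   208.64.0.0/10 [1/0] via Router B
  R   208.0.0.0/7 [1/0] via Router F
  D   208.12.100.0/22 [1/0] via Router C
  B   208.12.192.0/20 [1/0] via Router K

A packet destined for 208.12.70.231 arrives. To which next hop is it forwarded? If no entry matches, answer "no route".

Router H

Routes whose prefix contains 208.12.70.231:
  208.0.0.0/6 (208.0.0.0 - 211.255.255.255) -> Router Q
  208.0.0.0/7 (208.0.0.0 - 209.255.255.255) -> Router F
  208.12.0.0/14 (208.12.0.0 - 208.15.255.255) -> Router H
More-specific entries that do NOT match:
  208.12.70.232/29 (208.12.70.232 - 208.12.70.239) does not contain 208.12.70.231
  208.12.71.192/26 (208.12.71.192 - 208.12.71.255) does not contain 208.12.70.231
  208.12.68.128/25 (208.12.68.128 - 208.12.68.255) does not contain 208.12.70.231
  208.12.78.0/24 (208.12.78.0 - 208.12.78.255) does not contain 208.12.70.231
  208.12.66.0/24 (208.12.66.0 - 208.12.66.255) does not contain 208.12.70.231
  208.12.6.0/23 (208.12.6.0 - 208.12.7.255) does not contain 208.12.70.231
  208.12.100.0/22 (208.12.100.0 - 208.12.103.255) does not contain 208.12.70.231
  208.28.64.0/20 (208.28.64.0 - 208.28.79.255) does not contain 208.12.70.231
  208.12.192.0/20 (208.12.192.0 - 208.12.207.255) does not contain 208.12.70.231
Longest matching prefix is /14 -> next hop Router H.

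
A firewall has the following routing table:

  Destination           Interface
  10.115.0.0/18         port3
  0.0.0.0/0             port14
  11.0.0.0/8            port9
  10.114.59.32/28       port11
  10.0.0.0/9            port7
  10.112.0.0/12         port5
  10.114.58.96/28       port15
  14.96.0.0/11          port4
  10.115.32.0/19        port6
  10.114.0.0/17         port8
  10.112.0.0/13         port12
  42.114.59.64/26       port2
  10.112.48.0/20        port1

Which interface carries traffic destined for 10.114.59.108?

Routes whose prefix contains 10.114.59.108:
  0.0.0.0/0 (default, matches everything) -> port14
  10.0.0.0/9 (10.0.0.0 - 10.127.255.255) -> port7
  10.112.0.0/12 (10.112.0.0 - 10.127.255.255) -> port5
  10.112.0.0/13 (10.112.0.0 - 10.119.255.255) -> port12
  10.114.0.0/17 (10.114.0.0 - 10.114.127.255) -> port8
More-specific entries that do NOT match:
  10.114.59.32/28 (10.114.59.32 - 10.114.59.47) does not contain 10.114.59.108
  10.114.58.96/28 (10.114.58.96 - 10.114.58.111) does not contain 10.114.59.108
  42.114.59.64/26 (42.114.59.64 - 42.114.59.127) does not contain 10.114.59.108
  10.112.48.0/20 (10.112.48.0 - 10.112.63.255) does not contain 10.114.59.108
  10.115.32.0/19 (10.115.32.0 - 10.115.63.255) does not contain 10.114.59.108
  10.115.0.0/18 (10.115.0.0 - 10.115.63.255) does not contain 10.114.59.108
Longest matching prefix is /17 -> interface port8.

port8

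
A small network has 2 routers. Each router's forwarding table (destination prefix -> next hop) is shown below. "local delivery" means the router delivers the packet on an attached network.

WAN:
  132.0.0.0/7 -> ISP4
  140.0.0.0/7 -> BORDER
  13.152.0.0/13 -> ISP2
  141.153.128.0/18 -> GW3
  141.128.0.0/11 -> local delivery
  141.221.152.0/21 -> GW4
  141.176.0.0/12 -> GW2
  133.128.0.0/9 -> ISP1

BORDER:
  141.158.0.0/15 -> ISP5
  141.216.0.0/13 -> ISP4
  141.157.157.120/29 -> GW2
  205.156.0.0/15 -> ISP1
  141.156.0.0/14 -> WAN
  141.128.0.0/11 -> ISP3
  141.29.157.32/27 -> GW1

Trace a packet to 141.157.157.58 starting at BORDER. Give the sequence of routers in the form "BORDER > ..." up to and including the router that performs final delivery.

At BORDER: longest match for 141.157.157.58 is 141.156.0.0/14 -> WAN
At WAN: longest match for 141.157.157.58 is 141.128.0.0/11 -> local delivery

BORDER > WAN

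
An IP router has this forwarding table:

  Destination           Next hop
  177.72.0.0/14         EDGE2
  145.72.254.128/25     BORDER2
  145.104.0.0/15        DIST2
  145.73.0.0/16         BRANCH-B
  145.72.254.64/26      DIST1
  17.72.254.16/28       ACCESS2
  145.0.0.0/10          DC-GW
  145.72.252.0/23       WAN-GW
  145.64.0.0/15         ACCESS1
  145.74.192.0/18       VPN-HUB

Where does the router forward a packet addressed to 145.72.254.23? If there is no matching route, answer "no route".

no route

No entry's prefix contains 145.72.254.23; there is no default route.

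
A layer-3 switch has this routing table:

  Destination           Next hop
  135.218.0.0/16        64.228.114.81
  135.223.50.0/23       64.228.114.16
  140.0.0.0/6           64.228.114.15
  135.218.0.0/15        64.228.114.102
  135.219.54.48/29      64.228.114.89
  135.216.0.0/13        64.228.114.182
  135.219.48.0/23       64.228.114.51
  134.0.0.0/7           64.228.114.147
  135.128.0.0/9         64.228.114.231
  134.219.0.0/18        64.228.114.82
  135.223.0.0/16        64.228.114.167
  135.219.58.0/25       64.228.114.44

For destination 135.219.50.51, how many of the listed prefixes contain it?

4

Prefixes containing 135.219.50.51:
  134.0.0.0/7 (134.0.0.0 - 135.255.255.255)
  135.128.0.0/9 (135.128.0.0 - 135.255.255.255)
  135.216.0.0/13 (135.216.0.0 - 135.223.255.255)
  135.218.0.0/15 (135.218.0.0 - 135.219.255.255)
Total matching entries: 4.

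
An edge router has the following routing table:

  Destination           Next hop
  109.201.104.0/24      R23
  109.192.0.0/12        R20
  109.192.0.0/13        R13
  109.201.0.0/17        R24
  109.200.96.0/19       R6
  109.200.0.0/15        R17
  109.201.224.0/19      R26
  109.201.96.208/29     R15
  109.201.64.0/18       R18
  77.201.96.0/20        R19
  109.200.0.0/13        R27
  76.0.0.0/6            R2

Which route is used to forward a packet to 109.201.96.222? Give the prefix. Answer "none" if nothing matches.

109.201.64.0/18

Entries matching 109.201.96.222:
  109.192.0.0/12 (109.192.0.0 - 109.207.255.255)
  109.200.0.0/13 (109.200.0.0 - 109.207.255.255)
  109.200.0.0/15 (109.200.0.0 - 109.201.255.255)
  109.201.0.0/17 (109.201.0.0 - 109.201.127.255)
  109.201.64.0/18 (109.201.64.0 - 109.201.127.255)
Most specific is 109.201.64.0/18.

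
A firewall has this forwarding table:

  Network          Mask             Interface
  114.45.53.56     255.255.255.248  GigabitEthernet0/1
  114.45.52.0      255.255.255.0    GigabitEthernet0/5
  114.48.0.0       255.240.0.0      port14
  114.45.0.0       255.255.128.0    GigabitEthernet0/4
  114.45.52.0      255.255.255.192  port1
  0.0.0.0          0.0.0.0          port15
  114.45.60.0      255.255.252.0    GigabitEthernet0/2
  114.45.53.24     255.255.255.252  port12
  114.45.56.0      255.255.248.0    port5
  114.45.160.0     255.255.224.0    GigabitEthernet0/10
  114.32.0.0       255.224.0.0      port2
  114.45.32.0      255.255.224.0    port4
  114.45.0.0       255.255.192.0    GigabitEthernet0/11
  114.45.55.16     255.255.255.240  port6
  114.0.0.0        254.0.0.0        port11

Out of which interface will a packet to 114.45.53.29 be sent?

port4

Routes whose prefix contains 114.45.53.29:
  0.0.0.0/0 (default, matches everything) -> port15
  114.0.0.0/7 (114.0.0.0 - 115.255.255.255) -> port11
  114.32.0.0/11 (114.32.0.0 - 114.63.255.255) -> port2
  114.45.0.0/17 (114.45.0.0 - 114.45.127.255) -> GigabitEthernet0/4
  114.45.0.0/18 (114.45.0.0 - 114.45.63.255) -> GigabitEthernet0/11
  114.45.32.0/19 (114.45.32.0 - 114.45.63.255) -> port4
More-specific entries that do NOT match:
  114.45.53.24/30 (114.45.53.24 - 114.45.53.27) does not contain 114.45.53.29
  114.45.53.56/29 (114.45.53.56 - 114.45.53.63) does not contain 114.45.53.29
  114.45.55.16/28 (114.45.55.16 - 114.45.55.31) does not contain 114.45.53.29
  114.45.52.0/26 (114.45.52.0 - 114.45.52.63) does not contain 114.45.53.29
  114.45.52.0/24 (114.45.52.0 - 114.45.52.255) does not contain 114.45.53.29
  114.45.60.0/22 (114.45.60.0 - 114.45.63.255) does not contain 114.45.53.29
  114.45.56.0/21 (114.45.56.0 - 114.45.63.255) does not contain 114.45.53.29
Longest matching prefix is /19 -> interface port4.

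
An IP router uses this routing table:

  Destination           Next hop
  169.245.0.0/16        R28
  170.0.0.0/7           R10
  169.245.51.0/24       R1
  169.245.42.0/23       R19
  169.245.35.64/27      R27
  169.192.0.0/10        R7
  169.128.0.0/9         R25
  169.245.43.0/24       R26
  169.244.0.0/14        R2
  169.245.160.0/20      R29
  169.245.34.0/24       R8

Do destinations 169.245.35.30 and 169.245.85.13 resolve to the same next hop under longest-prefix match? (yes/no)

169.245.35.30: longest match 169.245.0.0/16 -> R28
169.245.85.13: longest match 169.245.0.0/16 -> R28

yes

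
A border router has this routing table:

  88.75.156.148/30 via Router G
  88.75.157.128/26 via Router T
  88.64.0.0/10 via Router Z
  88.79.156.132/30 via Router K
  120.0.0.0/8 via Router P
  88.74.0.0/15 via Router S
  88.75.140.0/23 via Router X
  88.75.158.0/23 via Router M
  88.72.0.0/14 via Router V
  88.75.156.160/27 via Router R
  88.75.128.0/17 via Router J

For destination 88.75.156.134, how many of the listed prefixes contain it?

Prefixes containing 88.75.156.134:
  88.64.0.0/10 (88.64.0.0 - 88.127.255.255)
  88.72.0.0/14 (88.72.0.0 - 88.75.255.255)
  88.74.0.0/15 (88.74.0.0 - 88.75.255.255)
  88.75.128.0/17 (88.75.128.0 - 88.75.255.255)
Total matching entries: 4.

4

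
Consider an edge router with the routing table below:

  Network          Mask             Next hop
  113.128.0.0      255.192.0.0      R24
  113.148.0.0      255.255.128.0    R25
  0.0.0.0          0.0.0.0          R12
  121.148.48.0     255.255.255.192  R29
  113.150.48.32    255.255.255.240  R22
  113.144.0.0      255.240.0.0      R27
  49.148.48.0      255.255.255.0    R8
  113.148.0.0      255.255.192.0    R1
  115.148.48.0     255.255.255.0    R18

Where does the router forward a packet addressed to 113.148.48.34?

Routes whose prefix contains 113.148.48.34:
  0.0.0.0/0 (default, matches everything) -> R12
  113.128.0.0/10 (113.128.0.0 - 113.191.255.255) -> R24
  113.144.0.0/12 (113.144.0.0 - 113.159.255.255) -> R27
  113.148.0.0/17 (113.148.0.0 - 113.148.127.255) -> R25
  113.148.0.0/18 (113.148.0.0 - 113.148.63.255) -> R1
More-specific entries that do NOT match:
  113.150.48.32/28 (113.150.48.32 - 113.150.48.47) does not contain 113.148.48.34
  121.148.48.0/26 (121.148.48.0 - 121.148.48.63) does not contain 113.148.48.34
  49.148.48.0/24 (49.148.48.0 - 49.148.48.255) does not contain 113.148.48.34
  115.148.48.0/24 (115.148.48.0 - 115.148.48.255) does not contain 113.148.48.34
Longest matching prefix is /18 -> next hop R1.

R1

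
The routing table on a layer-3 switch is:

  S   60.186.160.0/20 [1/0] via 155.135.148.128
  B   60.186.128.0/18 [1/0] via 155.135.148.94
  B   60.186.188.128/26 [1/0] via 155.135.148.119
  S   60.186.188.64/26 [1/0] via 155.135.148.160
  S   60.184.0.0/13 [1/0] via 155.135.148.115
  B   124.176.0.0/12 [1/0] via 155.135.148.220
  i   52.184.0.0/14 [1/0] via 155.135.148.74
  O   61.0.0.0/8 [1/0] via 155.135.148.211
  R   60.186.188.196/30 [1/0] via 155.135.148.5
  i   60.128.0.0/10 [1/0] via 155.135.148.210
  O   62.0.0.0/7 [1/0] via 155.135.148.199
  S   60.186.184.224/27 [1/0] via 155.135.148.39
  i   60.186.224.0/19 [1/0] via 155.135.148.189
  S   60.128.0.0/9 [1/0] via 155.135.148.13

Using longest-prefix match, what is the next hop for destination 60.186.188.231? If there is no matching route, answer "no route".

Routes whose prefix contains 60.186.188.231:
  60.128.0.0/9 (60.128.0.0 - 60.255.255.255) -> 155.135.148.13
  60.128.0.0/10 (60.128.0.0 - 60.191.255.255) -> 155.135.148.210
  60.184.0.0/13 (60.184.0.0 - 60.191.255.255) -> 155.135.148.115
  60.186.128.0/18 (60.186.128.0 - 60.186.191.255) -> 155.135.148.94
More-specific entries that do NOT match:
  60.186.188.196/30 (60.186.188.196 - 60.186.188.199) does not contain 60.186.188.231
  60.186.184.224/27 (60.186.184.224 - 60.186.184.255) does not contain 60.186.188.231
  60.186.188.128/26 (60.186.188.128 - 60.186.188.191) does not contain 60.186.188.231
  60.186.188.64/26 (60.186.188.64 - 60.186.188.127) does not contain 60.186.188.231
  60.186.160.0/20 (60.186.160.0 - 60.186.175.255) does not contain 60.186.188.231
  60.186.224.0/19 (60.186.224.0 - 60.186.255.255) does not contain 60.186.188.231
Longest matching prefix is /18 -> next hop 155.135.148.94.

155.135.148.94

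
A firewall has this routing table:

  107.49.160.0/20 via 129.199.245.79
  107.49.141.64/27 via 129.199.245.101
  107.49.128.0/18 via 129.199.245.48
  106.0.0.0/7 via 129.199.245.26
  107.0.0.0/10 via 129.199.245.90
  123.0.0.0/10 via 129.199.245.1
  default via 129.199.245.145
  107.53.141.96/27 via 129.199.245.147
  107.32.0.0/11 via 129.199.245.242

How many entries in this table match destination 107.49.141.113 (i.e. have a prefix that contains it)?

5

Prefixes containing 107.49.141.113:
  0.0.0.0/0 (default, matches everything)
  106.0.0.0/7 (106.0.0.0 - 107.255.255.255)
  107.0.0.0/10 (107.0.0.0 - 107.63.255.255)
  107.32.0.0/11 (107.32.0.0 - 107.63.255.255)
  107.49.128.0/18 (107.49.128.0 - 107.49.191.255)
Total matching entries: 5.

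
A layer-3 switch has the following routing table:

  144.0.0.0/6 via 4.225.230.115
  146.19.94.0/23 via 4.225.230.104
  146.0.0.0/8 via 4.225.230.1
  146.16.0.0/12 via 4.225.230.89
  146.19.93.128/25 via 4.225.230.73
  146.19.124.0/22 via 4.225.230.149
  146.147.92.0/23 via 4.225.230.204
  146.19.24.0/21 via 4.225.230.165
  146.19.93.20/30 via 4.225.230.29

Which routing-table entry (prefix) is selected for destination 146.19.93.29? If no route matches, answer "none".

Entries matching 146.19.93.29:
  144.0.0.0/6 (144.0.0.0 - 147.255.255.255)
  146.0.0.0/8 (146.0.0.0 - 146.255.255.255)
  146.16.0.0/12 (146.16.0.0 - 146.31.255.255)
Most specific is 146.16.0.0/12.

146.16.0.0/12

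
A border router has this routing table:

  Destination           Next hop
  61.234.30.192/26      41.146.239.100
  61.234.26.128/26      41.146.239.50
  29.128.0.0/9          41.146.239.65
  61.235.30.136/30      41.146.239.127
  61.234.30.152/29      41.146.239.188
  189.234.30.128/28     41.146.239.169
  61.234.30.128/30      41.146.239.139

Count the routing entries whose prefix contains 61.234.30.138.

No listed prefix contains 61.234.30.138.
Total matching entries: 0.

0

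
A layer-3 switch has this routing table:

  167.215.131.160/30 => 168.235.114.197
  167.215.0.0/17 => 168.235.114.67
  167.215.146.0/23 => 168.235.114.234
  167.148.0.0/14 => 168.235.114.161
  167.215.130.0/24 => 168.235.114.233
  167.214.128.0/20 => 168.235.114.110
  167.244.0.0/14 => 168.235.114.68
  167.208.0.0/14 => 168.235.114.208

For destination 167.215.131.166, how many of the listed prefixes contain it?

0

No listed prefix contains 167.215.131.166.
Total matching entries: 0.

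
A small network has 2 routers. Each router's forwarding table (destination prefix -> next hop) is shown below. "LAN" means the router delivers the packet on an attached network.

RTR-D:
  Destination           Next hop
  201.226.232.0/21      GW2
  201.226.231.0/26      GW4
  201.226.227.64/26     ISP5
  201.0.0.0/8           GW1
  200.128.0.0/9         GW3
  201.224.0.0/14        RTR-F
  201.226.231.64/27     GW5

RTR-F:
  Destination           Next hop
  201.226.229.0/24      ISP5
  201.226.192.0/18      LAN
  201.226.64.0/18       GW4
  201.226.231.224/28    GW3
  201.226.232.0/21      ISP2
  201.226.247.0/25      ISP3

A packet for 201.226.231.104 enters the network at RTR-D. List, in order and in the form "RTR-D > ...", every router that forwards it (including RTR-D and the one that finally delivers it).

At RTR-D: longest match for 201.226.231.104 is 201.224.0.0/14 -> RTR-F
At RTR-F: longest match for 201.226.231.104 is 201.226.192.0/18 -> LAN

RTR-D > RTR-F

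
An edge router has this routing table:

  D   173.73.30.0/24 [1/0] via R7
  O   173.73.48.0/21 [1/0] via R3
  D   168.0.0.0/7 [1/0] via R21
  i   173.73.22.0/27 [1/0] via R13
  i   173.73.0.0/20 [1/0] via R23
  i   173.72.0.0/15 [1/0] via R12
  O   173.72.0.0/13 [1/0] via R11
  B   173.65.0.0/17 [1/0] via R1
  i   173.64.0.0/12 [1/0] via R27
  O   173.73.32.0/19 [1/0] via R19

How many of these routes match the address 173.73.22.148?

Prefixes containing 173.73.22.148:
  173.64.0.0/12 (173.64.0.0 - 173.79.255.255)
  173.72.0.0/13 (173.72.0.0 - 173.79.255.255)
  173.72.0.0/15 (173.72.0.0 - 173.73.255.255)
Total matching entries: 3.

3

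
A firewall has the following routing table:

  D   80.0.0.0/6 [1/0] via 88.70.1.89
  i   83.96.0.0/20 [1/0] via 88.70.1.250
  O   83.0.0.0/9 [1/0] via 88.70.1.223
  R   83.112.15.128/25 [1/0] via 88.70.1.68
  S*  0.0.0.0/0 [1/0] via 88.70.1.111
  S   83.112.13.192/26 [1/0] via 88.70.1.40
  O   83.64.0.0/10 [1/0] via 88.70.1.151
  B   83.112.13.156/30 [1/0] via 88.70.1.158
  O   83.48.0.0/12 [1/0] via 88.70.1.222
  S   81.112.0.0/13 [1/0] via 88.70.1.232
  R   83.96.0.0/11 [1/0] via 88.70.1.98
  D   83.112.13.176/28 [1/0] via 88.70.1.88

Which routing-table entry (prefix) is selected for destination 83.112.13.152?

Entries matching 83.112.13.152:
  0.0.0.0/0 (default, matches everything)
  80.0.0.0/6 (80.0.0.0 - 83.255.255.255)
  83.0.0.0/9 (83.0.0.0 - 83.127.255.255)
  83.64.0.0/10 (83.64.0.0 - 83.127.255.255)
  83.96.0.0/11 (83.96.0.0 - 83.127.255.255)
Most specific is 83.96.0.0/11.

83.96.0.0/11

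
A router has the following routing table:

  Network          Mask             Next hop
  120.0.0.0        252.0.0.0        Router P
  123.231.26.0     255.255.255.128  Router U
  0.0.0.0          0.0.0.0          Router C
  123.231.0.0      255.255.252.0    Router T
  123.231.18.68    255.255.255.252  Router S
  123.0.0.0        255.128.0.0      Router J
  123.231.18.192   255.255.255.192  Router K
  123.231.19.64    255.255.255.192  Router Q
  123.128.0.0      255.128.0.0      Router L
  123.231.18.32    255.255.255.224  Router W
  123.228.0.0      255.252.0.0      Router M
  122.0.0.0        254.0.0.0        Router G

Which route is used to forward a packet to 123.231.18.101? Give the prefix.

Entries matching 123.231.18.101:
  0.0.0.0/0 (default, matches everything)
  120.0.0.0/6 (120.0.0.0 - 123.255.255.255)
  122.0.0.0/7 (122.0.0.0 - 123.255.255.255)
  123.128.0.0/9 (123.128.0.0 - 123.255.255.255)
  123.228.0.0/14 (123.228.0.0 - 123.231.255.255)
Most specific is 123.228.0.0/14.

123.228.0.0/14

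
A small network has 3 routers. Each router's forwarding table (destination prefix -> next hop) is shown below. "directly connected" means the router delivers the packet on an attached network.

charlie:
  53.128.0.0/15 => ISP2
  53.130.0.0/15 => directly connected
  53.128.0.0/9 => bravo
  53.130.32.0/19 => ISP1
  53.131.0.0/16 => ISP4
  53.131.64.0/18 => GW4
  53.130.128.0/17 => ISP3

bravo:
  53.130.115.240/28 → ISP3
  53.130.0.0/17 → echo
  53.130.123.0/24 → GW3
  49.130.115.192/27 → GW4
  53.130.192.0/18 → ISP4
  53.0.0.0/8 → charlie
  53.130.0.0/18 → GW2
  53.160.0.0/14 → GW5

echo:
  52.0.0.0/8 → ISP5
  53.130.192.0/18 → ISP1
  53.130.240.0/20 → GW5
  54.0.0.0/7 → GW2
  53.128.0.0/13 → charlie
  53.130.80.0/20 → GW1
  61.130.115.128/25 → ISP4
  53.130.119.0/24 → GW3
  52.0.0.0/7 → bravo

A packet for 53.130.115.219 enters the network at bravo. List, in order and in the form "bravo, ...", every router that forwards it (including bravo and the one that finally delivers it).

At bravo: longest match for 53.130.115.219 is 53.130.0.0/17 -> echo
At echo: longest match for 53.130.115.219 is 53.128.0.0/13 -> charlie
At charlie: longest match for 53.130.115.219 is 53.130.0.0/15 -> directly connected

bravo, echo, charlie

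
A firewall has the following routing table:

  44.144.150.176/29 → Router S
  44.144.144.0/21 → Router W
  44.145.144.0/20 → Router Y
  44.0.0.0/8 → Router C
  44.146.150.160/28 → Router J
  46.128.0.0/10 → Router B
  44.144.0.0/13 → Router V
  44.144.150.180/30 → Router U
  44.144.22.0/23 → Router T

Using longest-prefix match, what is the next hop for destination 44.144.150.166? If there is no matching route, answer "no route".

Router W

Routes whose prefix contains 44.144.150.166:
  44.0.0.0/8 (44.0.0.0 - 44.255.255.255) -> Router C
  44.144.0.0/13 (44.144.0.0 - 44.151.255.255) -> Router V
  44.144.144.0/21 (44.144.144.0 - 44.144.151.255) -> Router W
More-specific entries that do NOT match:
  44.144.150.180/30 (44.144.150.180 - 44.144.150.183) does not contain 44.144.150.166
  44.144.150.176/29 (44.144.150.176 - 44.144.150.183) does not contain 44.144.150.166
  44.146.150.160/28 (44.146.150.160 - 44.146.150.175) does not contain 44.144.150.166
  44.144.22.0/23 (44.144.22.0 - 44.144.23.255) does not contain 44.144.150.166
Longest matching prefix is /21 -> next hop Router W.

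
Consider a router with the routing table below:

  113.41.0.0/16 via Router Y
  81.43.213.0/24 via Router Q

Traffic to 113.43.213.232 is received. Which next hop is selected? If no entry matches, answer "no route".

No entry's prefix contains 113.43.213.232; there is no default route.

no route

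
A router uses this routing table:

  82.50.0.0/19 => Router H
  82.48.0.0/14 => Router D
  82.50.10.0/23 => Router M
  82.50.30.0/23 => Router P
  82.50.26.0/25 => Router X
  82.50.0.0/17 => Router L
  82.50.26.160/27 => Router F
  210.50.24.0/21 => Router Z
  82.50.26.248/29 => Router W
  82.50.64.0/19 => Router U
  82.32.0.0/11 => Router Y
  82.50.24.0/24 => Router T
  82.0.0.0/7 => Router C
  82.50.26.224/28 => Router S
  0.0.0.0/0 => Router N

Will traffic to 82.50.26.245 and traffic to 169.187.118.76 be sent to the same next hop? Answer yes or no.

82.50.26.245: longest match 82.50.0.0/19 -> Router H
169.187.118.76: longest match 0.0.0.0/0 -> Router N

no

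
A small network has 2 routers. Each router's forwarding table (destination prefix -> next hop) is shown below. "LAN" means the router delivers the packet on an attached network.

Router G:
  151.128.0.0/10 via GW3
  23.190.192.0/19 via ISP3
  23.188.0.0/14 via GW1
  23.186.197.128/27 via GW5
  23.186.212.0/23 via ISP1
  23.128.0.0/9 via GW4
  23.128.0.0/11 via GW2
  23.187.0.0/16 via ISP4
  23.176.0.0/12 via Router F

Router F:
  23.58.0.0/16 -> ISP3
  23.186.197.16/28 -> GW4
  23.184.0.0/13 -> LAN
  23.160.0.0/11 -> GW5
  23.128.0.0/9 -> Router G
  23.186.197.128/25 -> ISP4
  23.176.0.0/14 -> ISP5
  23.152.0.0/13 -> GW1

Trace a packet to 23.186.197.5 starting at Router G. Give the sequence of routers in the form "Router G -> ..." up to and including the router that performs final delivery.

Router G -> Router F

At Router G: longest match for 23.186.197.5 is 23.176.0.0/12 -> Router F
At Router F: longest match for 23.186.197.5 is 23.184.0.0/13 -> LAN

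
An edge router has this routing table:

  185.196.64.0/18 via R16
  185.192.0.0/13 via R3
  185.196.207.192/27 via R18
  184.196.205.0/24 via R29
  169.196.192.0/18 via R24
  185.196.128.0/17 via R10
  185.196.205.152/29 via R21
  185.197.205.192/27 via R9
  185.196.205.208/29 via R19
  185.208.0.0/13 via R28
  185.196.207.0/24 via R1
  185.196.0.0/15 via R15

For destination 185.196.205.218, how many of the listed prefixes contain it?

3

Prefixes containing 185.196.205.218:
  185.192.0.0/13 (185.192.0.0 - 185.199.255.255)
  185.196.0.0/15 (185.196.0.0 - 185.197.255.255)
  185.196.128.0/17 (185.196.128.0 - 185.196.255.255)
Total matching entries: 3.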